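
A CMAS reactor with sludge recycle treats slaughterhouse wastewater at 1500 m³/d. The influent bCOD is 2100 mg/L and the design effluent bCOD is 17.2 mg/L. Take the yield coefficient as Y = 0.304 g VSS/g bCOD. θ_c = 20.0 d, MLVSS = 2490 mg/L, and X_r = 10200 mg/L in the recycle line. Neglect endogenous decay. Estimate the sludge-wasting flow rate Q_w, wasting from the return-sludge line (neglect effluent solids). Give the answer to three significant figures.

With k_d = 0 the design equation reduces to V = Y Q (S₀−S) θ_c / X = 0.304 × 1500 × (2100 − 17.2) × 20.0 / 2490 = 7629 m³.
Wasting from the return line (neglecting effluent solids): Q_w = V·X / (θ_c·X_r) = 7629 × 2490 / (20.0 × 10200) = 93.11 m³/d.

Q_w ≈ 93.1 m³/d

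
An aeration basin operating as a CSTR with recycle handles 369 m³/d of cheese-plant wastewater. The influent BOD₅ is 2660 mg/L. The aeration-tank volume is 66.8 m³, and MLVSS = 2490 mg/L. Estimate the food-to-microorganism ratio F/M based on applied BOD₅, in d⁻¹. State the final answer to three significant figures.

Food-to-microorganism ratio F/M = Q S₀ / (V X) = 369 × 2660 / (66.80 × 2490) = 5.901 d⁻¹.

F/M ≈ 5.90 d⁻¹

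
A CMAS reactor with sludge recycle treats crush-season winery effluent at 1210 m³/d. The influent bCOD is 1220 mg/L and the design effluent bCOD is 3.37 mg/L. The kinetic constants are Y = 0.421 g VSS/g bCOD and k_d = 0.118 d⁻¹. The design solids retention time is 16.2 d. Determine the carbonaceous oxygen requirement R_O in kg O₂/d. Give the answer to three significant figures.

Y_obs = Y / (1 + k_d θ_c) = 0.421 / (1 + 0.118 × 16.2) = 0.421 / 2.912 = 0.1446.
ΔS = 1220 − 3.37 = 1217 mg/L, so the substrate removal rate is 1210 × 1217/1000 = 1472 kg bCOD/d.
Net sludge production P_X = 0.1446 × 1472 = 212.9 kg VSS/d.
R_O = Q·(S₀ − S) − 1.42·P_X = 1472 − 1.42 × 212.9 = 1170 kg O₂/d.

R_O ≈ 1170 kg O₂/d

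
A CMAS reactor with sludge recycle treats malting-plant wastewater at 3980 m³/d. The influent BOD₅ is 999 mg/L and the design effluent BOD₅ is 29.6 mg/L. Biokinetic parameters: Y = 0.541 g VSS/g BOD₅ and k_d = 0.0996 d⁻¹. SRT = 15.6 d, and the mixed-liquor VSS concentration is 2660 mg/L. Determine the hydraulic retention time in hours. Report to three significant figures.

From the SRT design equation V = Y Q (S₀−S) θ_c / [X (1 + k_d θ_c)] = 0.541 × 3980 × (999 − 29.6) × 15.6 / [2660 × (1 + 0.0996 × 15.6)] = 3.26×10^7 / 6793 = 4793 m³.
HRT = V/Q = 4793 m³ / 3980 m³·d⁻¹ = 1.204 d × 24 = 28.91 h.

τ ≈ 28.9 h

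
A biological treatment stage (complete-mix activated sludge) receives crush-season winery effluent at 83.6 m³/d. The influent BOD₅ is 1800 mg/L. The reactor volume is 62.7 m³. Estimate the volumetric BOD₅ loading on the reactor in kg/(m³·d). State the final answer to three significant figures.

L_v = Q S₀ / V = 83.6 × 1800 × 10⁻³ / 62.70 = 2.400 kg/(m³·d).

L_v ≈ 2.40 kg BOD₅/(m³·d)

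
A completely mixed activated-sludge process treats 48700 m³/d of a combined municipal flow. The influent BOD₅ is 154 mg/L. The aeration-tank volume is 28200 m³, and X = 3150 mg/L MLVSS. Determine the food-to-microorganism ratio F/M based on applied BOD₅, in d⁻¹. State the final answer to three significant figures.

F/M = Q·S₀ / (V·X) = 48700 × 154 / (28200 × 3150) = 0.08443 g BOD₅·(g VSS·d)⁻¹.

F/M ≈ 0.0844 d⁻¹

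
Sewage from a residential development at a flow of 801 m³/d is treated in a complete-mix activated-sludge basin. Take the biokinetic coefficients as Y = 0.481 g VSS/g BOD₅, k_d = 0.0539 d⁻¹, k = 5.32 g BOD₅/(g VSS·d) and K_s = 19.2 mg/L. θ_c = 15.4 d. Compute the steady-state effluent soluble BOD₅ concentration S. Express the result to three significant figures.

S ≈ 0.935 mg/L

From the Monod/SRT balance for a CMAS, S = K_s·(1+k_d θ_c)/[θ_c·(Y k − k_d) − 1] = 19.2 × (1 + 0.0539 × 15.4) / [15.4 × (0.481 × 5.32 − 0.0539) − 1] = 35.14 / 37.58 = 0.9351 mg/L.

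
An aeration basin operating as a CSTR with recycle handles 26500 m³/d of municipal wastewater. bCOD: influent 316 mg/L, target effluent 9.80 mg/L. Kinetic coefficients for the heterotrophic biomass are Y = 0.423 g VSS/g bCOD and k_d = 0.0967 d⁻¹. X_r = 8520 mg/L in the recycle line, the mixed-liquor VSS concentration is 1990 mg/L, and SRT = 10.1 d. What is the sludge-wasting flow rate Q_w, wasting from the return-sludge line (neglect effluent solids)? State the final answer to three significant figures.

Steady-state biomass mass balance: V·X·(1 + k_d·θ_c) = Y·Q·(S₀ − S)·θ_c, so V = 0.423 × 26500 × (316 − 9.80) × 10.1 / [1990 × (1 + 0.0967 × 10.1)] = 3.47×10^7 / 3934 = 8813 m³.
Q_w = (V·X)/(θ_c X_r) = 8813 × 1990 / (10.1 × 8520) = 203.8 m³/d.

Q_w ≈ 204 m³/d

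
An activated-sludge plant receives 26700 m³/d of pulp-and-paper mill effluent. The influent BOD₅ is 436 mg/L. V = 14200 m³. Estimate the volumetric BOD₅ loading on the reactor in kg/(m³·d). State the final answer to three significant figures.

L_v ≈ 0.820 kg BOD₅/(m³·d)

Applied BOD₅ load per unit volume = Q·S₀/V = (26700 × 436/1000)/14200 = 0.8198 kg BOD₅·m⁻³·d⁻¹.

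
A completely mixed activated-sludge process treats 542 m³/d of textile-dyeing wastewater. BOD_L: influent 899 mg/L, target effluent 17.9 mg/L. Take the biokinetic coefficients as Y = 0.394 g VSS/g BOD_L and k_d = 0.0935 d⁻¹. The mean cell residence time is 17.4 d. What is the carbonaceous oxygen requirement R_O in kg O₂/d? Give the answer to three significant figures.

Correct the yield for decay: Y_obs = Y/(1 + k_d θ_c) = 0.394 / (1 + 0.0935 × 17.4) = 0.394 / 2.627 = 0.1500.
Substrate removed = Q·(S₀ − S) = 542 m³/d × (899 − 17.9) g/m³ = 4.78×10^5 g/d = 477.6 kg/d.
P_X = Y_obs·Q·(S₀ − S) = 0.1500 × 477.6 = 71.63 kg VSS/d.
R_O = Q·ΔS − 1.42 P_X = 477.6 − 101.7 = 375.8 kg O₂/d.

R_O ≈ 376 kg O₂/d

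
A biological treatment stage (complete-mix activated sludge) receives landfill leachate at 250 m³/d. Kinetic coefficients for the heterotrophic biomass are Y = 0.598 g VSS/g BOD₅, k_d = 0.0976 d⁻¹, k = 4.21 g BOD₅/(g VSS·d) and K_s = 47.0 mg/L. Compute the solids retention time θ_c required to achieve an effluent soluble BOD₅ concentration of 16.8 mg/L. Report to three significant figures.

At the target effluent, Y k S/(K_s+S) = 0.598×4.21×16.8/63.80 = 0.6629 d⁻¹.
Then 1/θ_c = μ − k_d = 0.6629 − 0.0976 = 0.5653 d⁻¹, giving θ_c = 1.769 d.

θ_c ≈ 1.77 d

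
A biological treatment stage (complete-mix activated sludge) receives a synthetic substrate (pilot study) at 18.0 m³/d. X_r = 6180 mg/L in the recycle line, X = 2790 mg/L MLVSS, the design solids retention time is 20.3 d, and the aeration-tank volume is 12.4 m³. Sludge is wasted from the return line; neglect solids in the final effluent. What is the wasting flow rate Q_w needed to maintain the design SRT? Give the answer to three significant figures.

Q_w ≈ 0.276 m³/d

Wasting from the return line (neglecting effluent solids): Q_w = V·X / (θ_c·X_r) = 12.40 × 2790 / (20.3 × 6180) = 0.2758 m³/d.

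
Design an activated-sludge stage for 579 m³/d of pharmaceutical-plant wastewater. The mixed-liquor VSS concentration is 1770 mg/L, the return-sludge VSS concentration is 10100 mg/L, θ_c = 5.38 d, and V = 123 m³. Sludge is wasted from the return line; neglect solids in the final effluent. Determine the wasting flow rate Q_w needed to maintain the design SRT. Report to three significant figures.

Wasting from the return line (neglecting effluent solids): Q_w = V·X / (θ_c·X_r) = 123.0 × 1770 / (5.38 × 10100) = 4.007 m³/d.

Q_w ≈ 4.01 m³/d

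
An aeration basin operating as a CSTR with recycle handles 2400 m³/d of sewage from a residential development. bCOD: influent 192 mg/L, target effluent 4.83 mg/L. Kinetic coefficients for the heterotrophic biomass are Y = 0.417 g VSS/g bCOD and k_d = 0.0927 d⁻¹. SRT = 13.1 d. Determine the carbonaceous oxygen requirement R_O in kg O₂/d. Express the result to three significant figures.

R_O ≈ 329 kg O₂/d

Correct the yield for decay: Y_obs = Y/(1 + k_d θ_c) = 0.417 / (1 + 0.0927 × 13.1) = 0.417 / 2.214 = 0.1883.
ΔS = 192 − 4.83 = 187.2 mg/L, so the substrate removal rate is 2400 × 187.2/1000 = 449.2 kg bCOD/d.
Biomass synthesised: P_X = Y_obs × 449.2 = 84.59 kg VSS/d.
Carbonaceous O₂ demand = substrate oxidised − cell-mass equivalent = 449.2 − 1.42 × 84.59 = 329.1 kg O₂/d.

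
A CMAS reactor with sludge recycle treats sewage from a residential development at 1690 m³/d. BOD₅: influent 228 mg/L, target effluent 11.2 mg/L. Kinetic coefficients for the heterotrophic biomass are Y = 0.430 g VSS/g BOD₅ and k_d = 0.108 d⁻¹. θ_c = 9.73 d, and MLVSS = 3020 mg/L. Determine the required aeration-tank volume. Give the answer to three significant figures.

Steady-state biomass mass balance: V·X·(1 + k_d·θ_c) = Y·Q·(S₀ − S)·θ_c, so V = 0.430 × 1690 × (228 − 11.2) × 9.73 / [3020 × (1 + 0.108 × 9.73)] = 1.53×10^6 / 6194 = 247.5 m³.

V ≈ 248 m³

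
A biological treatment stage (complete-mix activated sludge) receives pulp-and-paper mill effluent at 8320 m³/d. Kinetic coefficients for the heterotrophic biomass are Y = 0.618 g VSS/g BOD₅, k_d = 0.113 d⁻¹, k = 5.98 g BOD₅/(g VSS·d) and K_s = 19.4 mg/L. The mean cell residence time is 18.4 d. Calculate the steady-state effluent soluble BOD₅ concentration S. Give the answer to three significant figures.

S ≈ 0.920 mg/L

From the Monod/SRT balance for a CMAS, S = K_s·(1+k_d θ_c)/[θ_c·(Y k − k_d) − 1] = 19.4 × (1 + 0.113 × 18.4) / [18.4 × (0.618 × 5.98 − 0.113) − 1] = 59.74 / 64.92 = 0.9201 mg/L.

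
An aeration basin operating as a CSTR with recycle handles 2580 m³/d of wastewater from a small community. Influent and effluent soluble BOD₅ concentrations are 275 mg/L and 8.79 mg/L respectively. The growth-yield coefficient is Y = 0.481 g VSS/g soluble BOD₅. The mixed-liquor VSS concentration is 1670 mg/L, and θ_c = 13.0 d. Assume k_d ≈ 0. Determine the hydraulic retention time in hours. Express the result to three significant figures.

τ ≈ 23.9 h

Biomass mass balance (decay neglected): V·X = Y·Q·(S₀ − S)·θ_c, so V = 0.481 × 2580 × (275 − 8.79) × 13.0 / 1670 = 2572 m³.
Hydraulic retention time τ = V/Q = 2572 / 2580 = 0.9968 d = 23.92 h.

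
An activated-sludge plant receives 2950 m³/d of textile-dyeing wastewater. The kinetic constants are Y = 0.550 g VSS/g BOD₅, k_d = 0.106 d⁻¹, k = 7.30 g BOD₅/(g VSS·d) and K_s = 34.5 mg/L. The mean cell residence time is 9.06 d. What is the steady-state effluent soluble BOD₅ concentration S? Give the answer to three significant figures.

Effluent substrate depends only on kinetics and SRT: S = K_s(1 + k_d θ_c) / [θ_c(Yk − k_d) − 1] = 34.5 × (1 + 0.106 × 9.06) / [9.06 × (0.550 × 7.30 − 0.106) − 1] = 67.63 / 34.42 = 1.965 mg/L.

S ≈ 1.97 mg/L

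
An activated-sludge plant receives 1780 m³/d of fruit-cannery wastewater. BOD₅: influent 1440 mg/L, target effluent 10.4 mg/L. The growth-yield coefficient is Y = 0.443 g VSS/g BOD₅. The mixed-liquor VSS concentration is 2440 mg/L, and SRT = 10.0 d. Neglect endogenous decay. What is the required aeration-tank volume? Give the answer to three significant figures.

Biomass mass balance (decay neglected): V·X = Y·Q·(S₀ − S)·θ_c, so V = 0.443 × 1780 × (1440 − 10.4) × 10.0 / 2440 = 4620 m³.

V ≈ 4620 m³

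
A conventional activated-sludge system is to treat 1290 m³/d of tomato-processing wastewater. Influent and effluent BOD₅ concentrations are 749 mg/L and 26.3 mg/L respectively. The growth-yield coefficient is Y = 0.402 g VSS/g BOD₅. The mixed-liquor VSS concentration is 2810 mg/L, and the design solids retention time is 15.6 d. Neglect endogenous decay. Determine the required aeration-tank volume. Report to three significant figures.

V ≈ 2080 m³

With k_d = 0 the design equation reduces to V = Y Q (S₀−S) θ_c / X = 0.402 × 1290 × (749 − 26.3) × 15.6 / 2810 = 2081 m³.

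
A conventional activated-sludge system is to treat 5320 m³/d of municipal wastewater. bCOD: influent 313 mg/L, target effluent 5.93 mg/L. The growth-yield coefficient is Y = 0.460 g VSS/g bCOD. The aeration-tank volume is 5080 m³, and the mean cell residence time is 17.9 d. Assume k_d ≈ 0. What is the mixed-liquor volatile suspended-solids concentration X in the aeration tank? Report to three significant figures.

X ≈ 2650 mg/L

From V·X = Y·Q·(S₀ − S)·θ_c (decay neglected): X = 0.460 × 5320 × (313 − 5.93) × 17.9 / 5080 = 2648 mg/L.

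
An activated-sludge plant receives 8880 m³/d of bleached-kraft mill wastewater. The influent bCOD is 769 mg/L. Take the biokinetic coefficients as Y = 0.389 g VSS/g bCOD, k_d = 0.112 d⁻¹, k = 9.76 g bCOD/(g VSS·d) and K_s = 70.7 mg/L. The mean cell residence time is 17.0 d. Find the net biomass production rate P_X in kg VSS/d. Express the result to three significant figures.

P_X ≈ 911 kg VSS/d

Effluent substrate depends only on kinetics and SRT: S = K_s(1 + k_d θ_c) / [θ_c(Yk − k_d) − 1] = 70.7 × (1 + 0.112 × 17.0) / [17.0 × (0.389 × 9.76 − 0.112) − 1] = 205.3 / 61.64 = 3.331 mg/L.
Correct the yield for decay: Y_obs = Y/(1 + k_d θ_c) = 0.389 / (1 + 0.112 × 17.0) = 0.389 / 2.904 = 0.1340.
ΔS = 769 − 3.33 = 765.7 mg/L, so the substrate removal rate is 8880 × 765.7/1000 = 6799 kg bCOD/d.
So the net sludge growth is P_X = 0.1340 × 6799 = 910.8 kg VSS/d.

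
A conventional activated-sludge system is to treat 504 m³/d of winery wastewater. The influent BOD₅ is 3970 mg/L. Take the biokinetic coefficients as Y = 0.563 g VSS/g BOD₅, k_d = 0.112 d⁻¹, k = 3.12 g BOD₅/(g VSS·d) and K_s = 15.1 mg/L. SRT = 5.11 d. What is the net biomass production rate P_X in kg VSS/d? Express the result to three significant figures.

P_X ≈ 716 kg VSS/d

From the Monod/SRT balance for a CMAS, S = K_s·(1+k_d θ_c)/[θ_c·(Y k − k_d) − 1] = 15.1 × (1 + 0.112 × 5.11) / [5.11 × (0.563 × 3.12 − 0.112) − 1] = 23.74 / 7.404 = 3.207 mg/L.
Correct the yield for decay: Y_obs = Y/(1 + k_d θ_c) = 0.563 / (1 + 0.112 × 5.11) = 0.563 / 1.572 = 0.3581.
Mass of BOD₅ removed per day: Q(S₀ − S) = 504 × 3967 g/m³ = 1999 kg/d.
Biomass produced: P_X = Y_obs·Q·ΔS = 0.3581 × 1999 ≈ 715.9 kg VSS/d.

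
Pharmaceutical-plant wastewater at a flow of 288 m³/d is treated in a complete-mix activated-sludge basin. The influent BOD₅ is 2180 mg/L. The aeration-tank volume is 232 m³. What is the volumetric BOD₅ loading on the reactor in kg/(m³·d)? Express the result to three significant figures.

Applied BOD₅ load per unit volume = Q·S₀/V = (288 × 2180/1000)/232.0 = 2.706 kg BOD₅·m⁻³·d⁻¹.

L_v ≈ 2.71 kg BOD₅/(m³·d)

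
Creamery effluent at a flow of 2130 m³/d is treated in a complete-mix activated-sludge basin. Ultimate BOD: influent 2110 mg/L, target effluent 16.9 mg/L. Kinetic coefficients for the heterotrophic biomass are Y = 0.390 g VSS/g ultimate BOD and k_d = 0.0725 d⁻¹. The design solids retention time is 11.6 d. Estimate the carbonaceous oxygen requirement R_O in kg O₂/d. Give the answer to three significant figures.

Correct the yield for decay: Y_obs = Y/(1 + k_d θ_c) = 0.390 / (1 + 0.0725 × 11.6) = 0.390 / 1.841 = 0.2118.
Mass of ultimate BOD removed per day: Q(S₀ − S) = 2130 × 2093 g/m³ = 4458 kg/d.
Biomass synthesised: P_X = Y_obs × 4458 = 944.5 kg VSS/d.
Carbonaceous O₂ demand = substrate oxidised − cell-mass equivalent = 4458 − 1.42 × 944.5 = 3117 kg O₂/d.

R_O ≈ 3120 kg O₂/d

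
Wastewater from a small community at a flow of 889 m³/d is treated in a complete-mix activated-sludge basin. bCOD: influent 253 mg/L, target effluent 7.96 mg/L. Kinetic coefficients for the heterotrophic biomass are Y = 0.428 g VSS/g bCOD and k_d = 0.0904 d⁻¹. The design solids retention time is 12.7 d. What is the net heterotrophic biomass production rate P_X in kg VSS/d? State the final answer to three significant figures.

P_X ≈ 43.4 kg VSS/d

Correct the yield for decay: Y_obs = Y/(1 + k_d θ_c) = 0.428 / (1 + 0.0904 × 12.7) = 0.428 / 2.148 = 0.1992.
Substrate removed = Q·(S₀ − S) = 889 m³/d × (253 − 7.96) g/m³ = 2.18×10^5 g/d = 217.8 kg/d.
Biomass produced: P_X = Y_obs·Q·ΔS = 0.1992 × 217.8 ≈ 43.40 kg VSS/d.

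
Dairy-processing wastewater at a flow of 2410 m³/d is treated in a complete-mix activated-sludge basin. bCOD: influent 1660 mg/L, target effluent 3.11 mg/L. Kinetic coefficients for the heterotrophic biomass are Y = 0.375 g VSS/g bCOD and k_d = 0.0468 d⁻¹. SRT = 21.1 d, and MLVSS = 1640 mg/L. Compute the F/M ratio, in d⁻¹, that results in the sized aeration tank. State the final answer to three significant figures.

F/M ≈ 0.252 d⁻¹

From the SRT design equation V = Y Q (S₀−S) θ_c / [X (1 + k_d θ_c)] = 0.375 × 2410 × (1660 − 3.11) × 21.1 / [1640 × (1 + 0.0468 × 21.1)] = 3.16×10^7 / 3259 = 9693 m³.
Food-to-microorganism ratio F/M = Q S₀ / (V X) = 2410 × 1660 / (9693 × 1640) = 0.2517 d⁻¹.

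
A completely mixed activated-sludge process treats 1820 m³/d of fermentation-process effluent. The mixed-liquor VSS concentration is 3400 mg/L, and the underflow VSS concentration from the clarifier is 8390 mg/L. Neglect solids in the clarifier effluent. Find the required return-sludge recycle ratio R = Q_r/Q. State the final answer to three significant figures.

R = Q_r/Q = X/(X_r − X) = 3400 / (8390 − 3400) = 0.6814.

R ≈ 0.681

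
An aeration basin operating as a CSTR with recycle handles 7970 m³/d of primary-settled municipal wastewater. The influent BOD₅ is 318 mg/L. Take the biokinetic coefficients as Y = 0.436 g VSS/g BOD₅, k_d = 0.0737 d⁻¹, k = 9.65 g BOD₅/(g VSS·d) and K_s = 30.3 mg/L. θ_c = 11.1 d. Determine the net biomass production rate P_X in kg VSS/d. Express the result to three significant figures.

P_X ≈ 605 kg VSS/d

Effluent substrate depends only on kinetics and SRT: S = K_s(1 + k_d θ_c) / [θ_c(Yk − k_d) − 1] = 30.3 × (1 + 0.0737 × 11.1) / [11.1 × (0.436 × 9.65 − 0.0737) − 1] = 55.09 / 44.88 = 1.227 mg/L.
Y_obs = Y / (1 + k_d θ_c) = 0.436 / (1 + 0.0737 × 11.1) = 0.436 / 1.818 = 0.2398.
Mass of BOD₅ removed per day: Q(S₀ − S) = 7970 × 316.8 g/m³ = 2525 kg/d.
P_X = Y_obs · Q(S₀ − S) = 0.2398 × 2525 = 605.4 kg VSS/d.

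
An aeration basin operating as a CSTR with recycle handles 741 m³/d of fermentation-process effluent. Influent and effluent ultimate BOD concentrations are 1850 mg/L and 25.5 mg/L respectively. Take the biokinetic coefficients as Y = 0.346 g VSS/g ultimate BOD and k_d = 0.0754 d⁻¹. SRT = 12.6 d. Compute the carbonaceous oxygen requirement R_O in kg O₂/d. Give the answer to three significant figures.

R_O ≈ 1010 kg O₂/d

Observed yield with endogenous decay: Y_obs = Y / (1 + k_d·θ_c) = 0.346 / (1 + 0.0754 × 12.6) = 0.346 / 1.950 = 0.1774 g VSS/g ultimate BOD.
Q·(S₀ − S) = 741 × (1850 − 25.5) × 10⁻³ = 1352 kg/d removed.
Net sludge production P_X = 0.1774 × 1352 = 239.9 kg VSS/d.
R_O = Q·ΔS − 1.42 P_X = 1352 − 340.6 = 1011 kg O₂/d.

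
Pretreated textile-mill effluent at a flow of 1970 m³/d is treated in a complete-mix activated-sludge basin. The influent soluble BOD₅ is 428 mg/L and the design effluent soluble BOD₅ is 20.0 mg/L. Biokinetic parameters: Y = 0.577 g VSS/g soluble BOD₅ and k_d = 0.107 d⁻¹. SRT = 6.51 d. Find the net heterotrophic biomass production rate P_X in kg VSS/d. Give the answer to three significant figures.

P_X ≈ 273 kg VSS/d

Correct the yield for decay: Y_obs = Y/(1 + k_d θ_c) = 0.577 / (1 + 0.107 × 6.51) = 0.577 / 1.697 = 0.3401.
Mass of soluble BOD₅ removed per day: Q(S₀ − S) = 1970 × 408.0 g/m³ = 803.8 kg/d.
P_X = Y_obs · Q(S₀ − S) = 0.3401 × 803.8 = 273.4 kg VSS/d.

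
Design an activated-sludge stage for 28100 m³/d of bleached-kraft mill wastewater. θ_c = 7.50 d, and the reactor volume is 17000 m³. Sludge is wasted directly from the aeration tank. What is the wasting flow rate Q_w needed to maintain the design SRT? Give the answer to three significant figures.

For wasting at MLVSS concentration, Q_w = V/θ_c = 17000/7.50 = 2267 m³/d.

Q_w ≈ 2270 m³/d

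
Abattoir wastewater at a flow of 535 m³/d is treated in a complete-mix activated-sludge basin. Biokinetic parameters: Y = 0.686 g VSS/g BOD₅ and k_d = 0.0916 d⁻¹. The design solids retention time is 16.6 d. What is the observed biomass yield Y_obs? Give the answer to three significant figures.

Y_obs ≈ 0.272 g VSS/g BOD₅

Observed yield with endogenous decay: Y_obs = Y / (1 + k_d·θ_c) = 0.686 / (1 + 0.0916 × 16.6) = 0.686 / 2.521 = 0.2722 g VSS/g BOD₅.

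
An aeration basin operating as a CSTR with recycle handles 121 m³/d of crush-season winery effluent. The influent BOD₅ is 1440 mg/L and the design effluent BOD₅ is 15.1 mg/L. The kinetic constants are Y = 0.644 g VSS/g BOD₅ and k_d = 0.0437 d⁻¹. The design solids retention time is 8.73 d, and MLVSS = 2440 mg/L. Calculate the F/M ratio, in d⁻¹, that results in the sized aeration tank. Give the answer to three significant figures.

From the SRT design equation V = Y Q (S₀−S) θ_c / [X (1 + k_d θ_c)] = 0.644 × 121 × (1440 − 15.1) × 8.73 / [2440 × (1 + 0.0437 × 8.73)] = 9.69×10^5 / 3371 = 287.6 m³.
F/M = Q·S₀ / (V·X) = 121 × 1440 / (287.6 × 2440) = 0.2483 g BOD₅·(g VSS·d)⁻¹.

F/M ≈ 0.248 d⁻¹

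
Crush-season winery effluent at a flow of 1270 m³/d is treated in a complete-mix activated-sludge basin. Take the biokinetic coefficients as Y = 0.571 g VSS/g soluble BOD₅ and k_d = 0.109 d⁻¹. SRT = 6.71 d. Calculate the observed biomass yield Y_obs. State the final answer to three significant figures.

Y_obs = Y / (1 + k_d θ_c) = 0.571 / (1 + 0.109 × 6.71) = 0.571 / 1.731 = 0.3298.

Y_obs ≈ 0.330 g VSS/g soluble BOD₅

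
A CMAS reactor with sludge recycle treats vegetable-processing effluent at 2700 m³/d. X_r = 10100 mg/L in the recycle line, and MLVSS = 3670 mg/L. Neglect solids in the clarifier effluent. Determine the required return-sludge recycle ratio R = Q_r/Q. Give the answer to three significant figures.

R ≈ 0.571

Solids balance on the clarifier gives (1+R)X = R·X_r, so R = X/(X_r − X) = 3670 / (10100 − 3670) = 0.5708.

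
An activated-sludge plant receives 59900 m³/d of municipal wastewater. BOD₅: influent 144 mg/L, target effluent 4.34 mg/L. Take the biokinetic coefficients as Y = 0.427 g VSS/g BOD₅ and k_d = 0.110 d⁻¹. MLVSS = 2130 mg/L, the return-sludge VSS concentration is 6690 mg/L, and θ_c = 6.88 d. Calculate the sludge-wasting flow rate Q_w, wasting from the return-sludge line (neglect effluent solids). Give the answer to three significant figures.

Q_w ≈ 304 m³/d

From the SRT design equation V = Y Q (S₀−S) θ_c / [X (1 + k_d θ_c)] = 0.427 × 59900 × (144 − 4.34) × 6.88 / [2130 × (1 + 0.110 × 6.88)] = 2.46×10^7 / 3742 = 6568 m³.
Wasting from the return line (neglecting effluent solids): Q_w = V·X / (θ_c·X_r) = 6568 × 2130 / (6.88 × 6690) = 303.9 m³/d.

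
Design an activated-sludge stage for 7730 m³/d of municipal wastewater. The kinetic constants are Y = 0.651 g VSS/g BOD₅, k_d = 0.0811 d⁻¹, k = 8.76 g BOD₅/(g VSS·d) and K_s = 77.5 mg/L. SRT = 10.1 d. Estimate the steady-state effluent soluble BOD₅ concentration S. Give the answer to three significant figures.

For a completely mixed reactor with recycle the Lawrence–McCarty relation gives S = K_s·(1 + k_d·θ_c) / [θ_c·(Y·k − k_d) − 1] = 77.5 × (1 + 0.0811 × 10.1) / [10.1 × (0.651 × 8.76 − 0.0811) − 1] = 141.0 / 55.78 = 2.528 mg/L.

S ≈ 2.53 mg/L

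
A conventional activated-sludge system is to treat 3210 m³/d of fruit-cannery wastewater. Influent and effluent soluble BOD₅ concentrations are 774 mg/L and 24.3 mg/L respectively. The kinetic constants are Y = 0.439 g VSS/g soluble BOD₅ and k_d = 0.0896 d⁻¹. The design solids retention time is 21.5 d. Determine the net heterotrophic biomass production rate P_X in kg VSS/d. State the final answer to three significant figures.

P_X ≈ 361 kg VSS/d

Correct the yield for decay: Y_obs = Y/(1 + k_d θ_c) = 0.439 / (1 + 0.0896 × 21.5) = 0.439 / 2.926 = 0.1500.
Substrate removed = Q·(S₀ − S) = 3210 m³/d × (774 − 24.3) g/m³ = 2.41×10^6 g/d = 2407 kg/d.
Net biomass production P_X = Y_obs × Q·(S₀ − S) = 0.1500 × 2407 = 361.0 kg VSS/d.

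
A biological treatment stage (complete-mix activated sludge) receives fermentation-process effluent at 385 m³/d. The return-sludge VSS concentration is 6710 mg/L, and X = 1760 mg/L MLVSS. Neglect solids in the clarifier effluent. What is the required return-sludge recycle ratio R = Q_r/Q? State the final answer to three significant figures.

R ≈ 0.356

R = Q_r/Q = X/(X_r − X) = 1760 / (6710 − 1760) = 0.3556.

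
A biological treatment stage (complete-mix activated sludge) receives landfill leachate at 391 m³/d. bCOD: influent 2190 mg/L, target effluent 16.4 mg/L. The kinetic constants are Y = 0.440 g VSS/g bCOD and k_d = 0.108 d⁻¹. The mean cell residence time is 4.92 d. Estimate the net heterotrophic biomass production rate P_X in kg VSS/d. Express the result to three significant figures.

Y_obs = Y / (1 + k_d θ_c) = 0.440 / (1 + 0.108 × 4.92) = 0.440 / 1.531 = 0.2873.
ΔS = 2190 − 16.4 = 2174 mg/L, so the substrate removal rate is 391 × 2174/1000 = 849.9 kg bCOD/d.
So the net sludge growth is P_X = 0.2873 × 849.9 = 244.2 kg VSS/d.

P_X ≈ 244 kg VSS/d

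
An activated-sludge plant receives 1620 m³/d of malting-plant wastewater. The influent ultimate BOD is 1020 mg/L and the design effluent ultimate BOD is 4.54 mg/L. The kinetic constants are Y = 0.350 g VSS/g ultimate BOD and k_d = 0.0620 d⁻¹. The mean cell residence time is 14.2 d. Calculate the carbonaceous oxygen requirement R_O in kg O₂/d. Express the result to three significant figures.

R_O ≈ 1210 kg O₂/d

Correct the yield for decay: Y_obs = Y/(1 + k_d θ_c) = 0.350 / (1 + 0.0620 × 14.2) = 0.350 / 1.880 = 0.1861.
Mass of ultimate BOD removed per day: Q(S₀ − S) = 1620 × 1015 g/m³ = 1645 kg/d.
Net sludge production P_X = 0.1861 × 1645 = 306.2 kg VSS/d.
R_O = Q·ΔS − 1.42 P_X = 1645 − 434.8 = 1210 kg O₂/d.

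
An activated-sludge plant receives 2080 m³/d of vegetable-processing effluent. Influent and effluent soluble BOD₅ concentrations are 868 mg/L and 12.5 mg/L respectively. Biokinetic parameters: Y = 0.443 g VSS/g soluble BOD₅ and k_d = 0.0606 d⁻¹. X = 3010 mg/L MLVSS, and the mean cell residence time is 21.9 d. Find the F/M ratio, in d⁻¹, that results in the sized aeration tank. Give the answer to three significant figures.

F/M ≈ 0.243 d⁻¹

From the SRT design equation V = Y Q (S₀−S) θ_c / [X (1 + k_d θ_c)] = 0.443 × 2080 × (868 − 12.5) × 21.9 / [3010 × (1 + 0.0606 × 21.9)] = 1.73×10^7 / 7005 = 2465 m³.
F/M = applied load / biomass = Q·S₀/(V·X) = 2080 × 868 / (2465 × 3010) = 0.2434 d⁻¹.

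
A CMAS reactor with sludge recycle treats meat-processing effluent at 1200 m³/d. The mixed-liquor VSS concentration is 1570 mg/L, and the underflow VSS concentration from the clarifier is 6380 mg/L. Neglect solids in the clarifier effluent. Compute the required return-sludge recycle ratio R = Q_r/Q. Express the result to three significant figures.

R ≈ 0.326

Mass balance around the secondary clarifier (neglecting effluent solids): R = X / (X_r − X) = 1570 / (6380 − 1570) = 0.3264.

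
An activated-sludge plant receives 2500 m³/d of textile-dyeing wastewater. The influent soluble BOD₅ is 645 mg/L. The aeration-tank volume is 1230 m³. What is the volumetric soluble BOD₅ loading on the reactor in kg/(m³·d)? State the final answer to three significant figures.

L_v ≈ 1.31 kg soluble BOD₅/(m³·d)

Volumetric loading L_v = Q·S₀ / V = 2500 × 645 g/m³ / 1230 m³ = 1311 g/(m³·d) = 1.311 kg soluble BOD₅/(m³·d).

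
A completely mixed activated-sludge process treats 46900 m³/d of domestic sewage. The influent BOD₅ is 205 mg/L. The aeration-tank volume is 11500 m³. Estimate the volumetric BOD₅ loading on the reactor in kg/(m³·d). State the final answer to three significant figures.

Volumetric loading L_v = Q·S₀ / V = 46900 × 205 g/m³ / 11500 m³ = 836.0 g/(m³·d) = 0.8360 kg BOD₅/(m³·d).

L_v ≈ 0.836 kg BOD₅/(m³·d)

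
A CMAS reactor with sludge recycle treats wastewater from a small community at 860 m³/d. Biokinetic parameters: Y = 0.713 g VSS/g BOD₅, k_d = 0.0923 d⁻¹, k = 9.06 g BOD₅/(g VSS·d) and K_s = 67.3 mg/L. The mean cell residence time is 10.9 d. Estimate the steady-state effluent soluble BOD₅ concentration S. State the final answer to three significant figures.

S ≈ 1.97 mg/L

Effluent substrate depends only on kinetics and SRT: S = K_s(1 + k_d θ_c) / [θ_c(Yk − k_d) − 1] = 67.3 × (1 + 0.0923 × 10.9) / [10.9 × (0.713 × 9.06 − 0.0923) − 1] = 135.0 / 68.41 = 1.974 mg/L.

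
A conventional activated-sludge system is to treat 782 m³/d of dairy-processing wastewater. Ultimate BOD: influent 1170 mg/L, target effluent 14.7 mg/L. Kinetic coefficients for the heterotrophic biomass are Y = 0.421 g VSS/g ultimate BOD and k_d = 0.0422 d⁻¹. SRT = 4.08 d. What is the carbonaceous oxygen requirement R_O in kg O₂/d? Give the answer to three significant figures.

R_O ≈ 443 kg O₂/d

Correct the yield for decay: Y_obs = Y/(1 + k_d θ_c) = 0.421 / (1 + 0.0422 × 4.08) = 0.421 / 1.172 = 0.3592.
Substrate removed = Q·(S₀ − S) = 782 m³/d × (1170 − 14.7) g/m³ = 9.03×10^5 g/d = 903.4 kg/d.
Net sludge production P_X = 0.3592 × 903.4 = 324.5 kg VSS/d.
Carbonaceous O₂ demand = substrate oxidised − cell-mass equivalent = 903.4 − 1.42 × 324.5 = 442.7 kg O₂/d.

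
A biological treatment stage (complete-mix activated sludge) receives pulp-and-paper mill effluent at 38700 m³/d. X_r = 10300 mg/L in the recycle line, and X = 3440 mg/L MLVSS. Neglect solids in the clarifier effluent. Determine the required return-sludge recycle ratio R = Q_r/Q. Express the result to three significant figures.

Mass balance around the secondary clarifier (neglecting effluent solids): R = X / (X_r − X) = 3440 / (10300 − 3440) = 0.5015.

R ≈ 0.501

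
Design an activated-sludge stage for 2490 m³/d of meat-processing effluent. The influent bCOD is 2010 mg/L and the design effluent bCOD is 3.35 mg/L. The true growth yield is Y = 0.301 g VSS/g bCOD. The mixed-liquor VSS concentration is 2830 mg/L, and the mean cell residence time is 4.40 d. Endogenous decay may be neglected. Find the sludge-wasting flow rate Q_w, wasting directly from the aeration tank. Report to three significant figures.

Q_w ≈ 531 m³/d

With k_d = 0 the design equation reduces to V = Y Q (S₀−S) θ_c / X = 0.301 × 2490 × (2010 − 3.35) × 4.40 / 2830 = 2338 m³.
With mixed-liquor wasting, θ_c = V/Q_w, so Q_w = V/θ_c = 2338/4.40 = 531.4 m³/d.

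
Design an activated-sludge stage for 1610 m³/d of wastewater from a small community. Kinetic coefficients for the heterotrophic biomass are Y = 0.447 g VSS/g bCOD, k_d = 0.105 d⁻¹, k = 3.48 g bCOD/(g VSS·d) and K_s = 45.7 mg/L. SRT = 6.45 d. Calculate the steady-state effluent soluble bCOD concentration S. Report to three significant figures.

S ≈ 9.17 mg/L

Effluent substrate depends only on kinetics and SRT: S = K_s(1 + k_d θ_c) / [θ_c(Yk − k_d) − 1] = 45.7 × (1 + 0.105 × 6.45) / [6.45 × (0.447 × 3.48 − 0.105) − 1] = 76.65 / 8.356 = 9.173 mg/L.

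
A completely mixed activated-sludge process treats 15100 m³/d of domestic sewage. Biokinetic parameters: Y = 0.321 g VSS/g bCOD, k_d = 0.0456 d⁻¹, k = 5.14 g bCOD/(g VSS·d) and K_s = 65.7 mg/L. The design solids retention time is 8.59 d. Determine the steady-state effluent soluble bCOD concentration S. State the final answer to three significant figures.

S ≈ 7.15 mg/L

For a completely mixed reactor with recycle the Lawrence–McCarty relation gives S = K_s·(1 + k_d·θ_c) / [θ_c·(Y·k − k_d) − 1] = 65.7 × (1 + 0.0456 × 8.59) / [8.59 × (0.321 × 5.14 − 0.0456) − 1] = 91.43 / 12.78 = 7.154 mg/L.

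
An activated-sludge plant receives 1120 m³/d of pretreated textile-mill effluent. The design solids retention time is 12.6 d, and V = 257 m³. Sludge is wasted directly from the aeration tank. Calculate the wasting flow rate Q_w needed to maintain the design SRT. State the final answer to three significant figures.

Wasting from the aeration tank: Q_w = V / θ_c = 257.0 / 12.6 = 20.40 m³/d.

Q_w ≈ 20.4 m³/d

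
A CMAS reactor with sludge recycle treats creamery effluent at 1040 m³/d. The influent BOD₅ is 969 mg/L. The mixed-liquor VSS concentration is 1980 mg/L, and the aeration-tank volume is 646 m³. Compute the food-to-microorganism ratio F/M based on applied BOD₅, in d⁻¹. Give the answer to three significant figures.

F/M ≈ 0.788 d⁻¹

Food-to-microorganism ratio F/M = Q S₀ / (V X) = 1040 × 969 / (646.0 × 1980) = 0.7879 d⁻¹.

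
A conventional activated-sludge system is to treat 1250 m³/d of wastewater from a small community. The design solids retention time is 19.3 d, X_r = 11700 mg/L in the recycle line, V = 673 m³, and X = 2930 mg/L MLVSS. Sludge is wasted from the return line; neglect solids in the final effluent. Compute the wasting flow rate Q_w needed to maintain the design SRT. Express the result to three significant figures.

Q_w ≈ 8.73 m³/d

Wasting from the return line (neglecting effluent solids): Q_w = V·X / (θ_c·X_r) = 673.0 × 2930 / (19.3 × 11700) = 8.733 m³/d.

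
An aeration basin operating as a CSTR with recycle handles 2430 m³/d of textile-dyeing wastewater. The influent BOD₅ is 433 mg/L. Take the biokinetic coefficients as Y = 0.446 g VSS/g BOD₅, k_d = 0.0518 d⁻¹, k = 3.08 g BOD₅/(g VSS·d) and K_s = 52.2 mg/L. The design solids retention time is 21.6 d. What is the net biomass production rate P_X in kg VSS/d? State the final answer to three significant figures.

P_X ≈ 219 kg VSS/d

For a completely mixed reactor with recycle the Lawrence–McCarty relation gives S = K_s·(1 + k_d·θ_c) / [θ_c·(Y·k − k_d) − 1] = 52.2 × (1 + 0.0518 × 21.6) / [21.6 × (0.446 × 3.08 − 0.0518) − 1] = 110.6 / 27.55 = 4.014 mg/L.
Observed yield with endogenous decay: Y_obs = Y / (1 + k_d·θ_c) = 0.446 / (1 + 0.0518 × 21.6) = 0.446 / 2.119 = 0.2105 g VSS/g BOD₅.
ΔS = 433 − 4.01 = 429.0 mg/L, so the substrate removal rate is 2430 × 429.0/1000 = 1042 kg BOD₅/d.
P_X = Y_obs · Q(S₀ − S) = 0.2105 × 1042 = 219.4 kg VSS/d.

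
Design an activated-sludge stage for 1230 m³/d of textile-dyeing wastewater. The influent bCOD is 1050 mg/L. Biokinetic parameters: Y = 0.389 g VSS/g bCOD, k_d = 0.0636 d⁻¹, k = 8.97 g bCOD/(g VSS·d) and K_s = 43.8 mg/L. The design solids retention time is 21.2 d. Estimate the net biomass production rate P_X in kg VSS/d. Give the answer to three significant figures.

From the Monod/SRT balance for a CMAS, S = K_s·(1+k_d θ_c)/[θ_c·(Y k − k_d) − 1] = 43.8 × (1 + 0.0636 × 21.2) / [21.2 × (0.389 × 8.97 − 0.0636) − 1] = 102.9 / 71.63 = 1.436 mg/L.
The observed yield is Y_obs = Y/(1 + k_d·θ_c) = 0.389 / (1 + 0.0636 × 21.2) = 0.389 / 2.348 = 0.1657 g VSS per g bCOD removed.
ΔS = 1050 − 1.44 = 1049 mg/L, so the substrate removal rate is 1230 × 1049/1000 = 1290 kg bCOD/d.
So the net sludge growth is P_X = 0.1657 × 1290 = 213.6 kg VSS/d.

P_X ≈ 214 kg VSS/d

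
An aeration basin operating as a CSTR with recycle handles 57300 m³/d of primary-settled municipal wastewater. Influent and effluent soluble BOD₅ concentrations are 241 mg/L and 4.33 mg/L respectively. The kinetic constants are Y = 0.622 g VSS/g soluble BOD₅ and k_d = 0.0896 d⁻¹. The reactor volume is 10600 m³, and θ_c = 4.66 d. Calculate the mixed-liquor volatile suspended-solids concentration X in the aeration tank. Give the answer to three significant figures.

X ≈ 2620 mg/L

Solving the biomass balance for X: X = Y Q (S₀−S) θ_c / [V (1+k_d θ_c)] = 0.622 × 57300 × (241 − 4.33) × 4.66 / [10600 × (1 + 0.0896 × 4.66)] = 2616 mg/L.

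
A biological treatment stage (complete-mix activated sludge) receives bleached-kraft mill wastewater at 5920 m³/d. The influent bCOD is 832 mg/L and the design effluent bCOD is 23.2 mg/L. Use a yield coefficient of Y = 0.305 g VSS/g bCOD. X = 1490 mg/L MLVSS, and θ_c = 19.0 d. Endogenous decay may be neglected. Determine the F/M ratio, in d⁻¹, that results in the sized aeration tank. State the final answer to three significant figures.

F/M ≈ 0.178 d⁻¹

With k_d = 0 the design equation reduces to V = Y Q (S₀−S) θ_c / X = 0.305 × 5920 × (832 − 23.2) × 19.0 / 1490 = 18622 m³.
F/M = Q·S₀ / (V·X) = 5920 × 832 / (18622 × 1490) = 0.1775 g bCOD·(g VSS·d)⁻¹.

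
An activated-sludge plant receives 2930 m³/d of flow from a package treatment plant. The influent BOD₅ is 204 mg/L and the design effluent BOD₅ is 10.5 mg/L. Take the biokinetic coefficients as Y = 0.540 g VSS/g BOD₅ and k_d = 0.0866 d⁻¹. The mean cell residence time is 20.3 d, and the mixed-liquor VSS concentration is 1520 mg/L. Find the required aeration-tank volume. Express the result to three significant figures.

V ≈ 1480 m³

Steady-state biomass mass balance: V·X·(1 + k_d·θ_c) = Y·Q·(S₀ − S)·θ_c, so V = 0.540 × 2930 × (204 − 10.5) × 20.3 / [1520 × (1 + 0.0866 × 20.3)] = 6.21×10^6 / 4192 = 1483 m³.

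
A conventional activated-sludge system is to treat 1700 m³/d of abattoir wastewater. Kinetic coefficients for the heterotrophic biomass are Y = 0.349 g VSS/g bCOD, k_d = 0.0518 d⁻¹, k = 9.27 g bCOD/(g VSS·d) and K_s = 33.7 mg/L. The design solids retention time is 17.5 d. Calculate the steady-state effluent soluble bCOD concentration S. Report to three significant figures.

S ≈ 1.17 mg/L

For a completely mixed reactor with recycle the Lawrence–McCarty relation gives S = K_s·(1 + k_d·θ_c) / [θ_c·(Y·k − k_d) − 1] = 33.7 × (1 + 0.0518 × 17.5) / [17.5 × (0.349 × 9.27 − 0.0518) − 1] = 64.25 / 54.71 = 1.174 mg/L.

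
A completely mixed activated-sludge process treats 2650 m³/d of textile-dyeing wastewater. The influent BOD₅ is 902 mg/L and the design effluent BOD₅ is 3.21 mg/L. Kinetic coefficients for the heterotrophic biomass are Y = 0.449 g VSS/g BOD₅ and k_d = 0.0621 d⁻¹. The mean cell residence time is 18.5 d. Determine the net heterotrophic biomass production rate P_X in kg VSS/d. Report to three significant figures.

P_X ≈ 498 kg VSS/d

The observed yield is Y_obs = Y/(1 + k_d·θ_c) = 0.449 / (1 + 0.0621 × 18.5) = 0.449 / 2.149 = 0.2089 g VSS per g BOD₅ removed.
Substrate removed = Q·(S₀ − S) = 2650 m³/d × (902 − 3.21) g/m³ = 2.38×10^6 g/d = 2382 kg/d.
P_X = Y_obs · Q(S₀ − S) = 0.2089 × 2382 = 497.7 kg VSS/d.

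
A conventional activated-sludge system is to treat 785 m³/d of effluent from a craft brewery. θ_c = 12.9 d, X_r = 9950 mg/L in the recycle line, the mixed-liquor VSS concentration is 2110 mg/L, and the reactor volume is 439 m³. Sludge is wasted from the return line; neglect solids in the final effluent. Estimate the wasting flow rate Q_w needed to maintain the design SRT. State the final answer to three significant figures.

Q_w ≈ 7.22 m³/d

Q_w = (V·X)/(θ_c X_r) = 439.0 × 2110 / (12.9 × 9950) = 7.217 m³/d.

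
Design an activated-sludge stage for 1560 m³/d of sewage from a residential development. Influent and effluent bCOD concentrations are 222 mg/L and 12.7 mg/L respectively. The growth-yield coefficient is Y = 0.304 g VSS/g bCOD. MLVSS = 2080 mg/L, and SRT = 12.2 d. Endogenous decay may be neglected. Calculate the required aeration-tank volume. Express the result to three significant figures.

With k_d = 0 the design equation reduces to V = Y Q (S₀−S) θ_c / X = 0.304 × 1560 × (222 − 12.7) × 12.2 / 2080 = 582.2 m³.

V ≈ 582 m³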